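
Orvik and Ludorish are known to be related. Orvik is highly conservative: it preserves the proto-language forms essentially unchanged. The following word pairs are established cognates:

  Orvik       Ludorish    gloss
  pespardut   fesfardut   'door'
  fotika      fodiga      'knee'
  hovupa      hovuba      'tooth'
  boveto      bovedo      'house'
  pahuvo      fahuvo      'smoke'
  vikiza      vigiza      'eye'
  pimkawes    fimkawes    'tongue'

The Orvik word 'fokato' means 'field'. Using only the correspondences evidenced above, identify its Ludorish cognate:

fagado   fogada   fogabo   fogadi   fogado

fogado

fotika ~ fodiga — Orvik k corresponds to Ludorish g between vowels (before a back vowel).
boveto ~ bovedo — Orvik t corresponds to Ludorish d between vowels (before a back vowel).
Applying these to Orvik 'fokato':
  fokato → fogato   (k→g between vowels (before a back vowel))
  fogato → fogado   (t→d between vowels (before a back vowel))
So the Ludorish cognate is 'fogado'.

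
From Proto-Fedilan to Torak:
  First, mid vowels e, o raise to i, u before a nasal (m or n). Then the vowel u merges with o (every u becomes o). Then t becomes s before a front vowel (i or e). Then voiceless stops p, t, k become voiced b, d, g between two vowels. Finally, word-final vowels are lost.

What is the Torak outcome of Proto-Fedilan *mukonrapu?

mogonrab

Torak: *mukonrapu
  mukonrapu → mukunrapu   [pre-nasal raising]
  mukunrapu → mokonrapo   [vowel merger]
  mokonrapo (rule 3 does not apply)
  mokonrapo → mogonrabo   [intervocalic voicing]
  mogonrabo → mogonrab   [apocope]
  giving Torak mogonrab.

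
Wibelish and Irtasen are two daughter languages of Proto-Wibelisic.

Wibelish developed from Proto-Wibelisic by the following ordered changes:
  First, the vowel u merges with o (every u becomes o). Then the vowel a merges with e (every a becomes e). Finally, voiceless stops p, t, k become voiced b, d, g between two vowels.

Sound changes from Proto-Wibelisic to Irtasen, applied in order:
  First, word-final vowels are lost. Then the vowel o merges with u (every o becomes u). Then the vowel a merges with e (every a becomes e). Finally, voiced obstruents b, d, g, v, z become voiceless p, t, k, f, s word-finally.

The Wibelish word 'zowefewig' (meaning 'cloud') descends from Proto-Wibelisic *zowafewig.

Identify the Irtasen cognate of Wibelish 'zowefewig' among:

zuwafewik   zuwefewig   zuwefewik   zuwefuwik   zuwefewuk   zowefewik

Irtasen: start from *zowafewig.
  rule 1: no change — zowafewig
  rule 2 (vowel merger): zowafewig → zuwafewig
  rule 3 (vowel merger): zuwafewig → zuwefewig
  rule 4 (final devoicing): zuwefewig → zuwefewik
  ⇒ Irtasen zuwefewik

zuwefewik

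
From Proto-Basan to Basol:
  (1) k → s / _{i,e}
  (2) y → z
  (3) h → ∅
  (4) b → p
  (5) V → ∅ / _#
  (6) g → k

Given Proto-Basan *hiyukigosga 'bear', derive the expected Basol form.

Basol: start from *hiyukigosga.
  rule 1 (palatalisation): hiyukigosga → hiyusigosga
  rule 2 (unconditioned shift): hiyusigosga → hizusigosga
  rule 3 (h-loss): hizusigosga → izusigosga
  rule 4: no change — izusigosga
  rule 5 (apocope): izusigosga → izusigosg
  rule 6 (unconditioned shift): izusigosg → izusikosk
  ⇒ Basol izusikosk

izusikosk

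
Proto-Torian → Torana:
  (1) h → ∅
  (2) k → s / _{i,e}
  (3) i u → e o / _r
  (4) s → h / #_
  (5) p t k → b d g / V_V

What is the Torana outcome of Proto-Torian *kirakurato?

Torana: *kirakurato > sirakurato > serakorato > herakorato > heragorado  (by palatalisation, pre-rhotic lowering, debuccalisation, intervocalic voicing)

heragorado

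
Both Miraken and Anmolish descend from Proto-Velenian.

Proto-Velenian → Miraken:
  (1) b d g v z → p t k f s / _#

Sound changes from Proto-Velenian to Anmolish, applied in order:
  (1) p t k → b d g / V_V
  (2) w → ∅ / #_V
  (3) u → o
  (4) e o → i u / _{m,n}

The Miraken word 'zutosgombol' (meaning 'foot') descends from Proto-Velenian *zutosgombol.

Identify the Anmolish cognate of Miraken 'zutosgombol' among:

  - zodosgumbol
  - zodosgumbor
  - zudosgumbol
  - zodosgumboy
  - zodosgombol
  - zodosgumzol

Anmolish: start from *zutosgombol.
  rule 1 (intervocalic voicing): zutosgombol → zudosgombol
  rule 2: no change — zudosgombol
  rule 3 (vowel merger): zudosgombol → zodosgombol
  rule 4 (pre-nasal raising): zodosgombol → zodosgumbol
  ⇒ Anmolish zodosgumbol

zodosgumbol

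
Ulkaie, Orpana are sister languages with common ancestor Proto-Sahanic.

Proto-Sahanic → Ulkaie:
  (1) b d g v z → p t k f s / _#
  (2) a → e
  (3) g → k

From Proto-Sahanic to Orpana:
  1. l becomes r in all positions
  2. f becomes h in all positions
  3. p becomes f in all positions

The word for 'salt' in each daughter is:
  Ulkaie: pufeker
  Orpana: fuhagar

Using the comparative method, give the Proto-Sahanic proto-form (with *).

*pufagar

Position 1: Ulkaie has p, Orpana has f. In Orpana, f can only continue *p, so the proto-segment is *p.
Position 6: Ulkaie has e, Orpana has a. Orpana preserves a here (none of its changes turn any other segment into a), so the proto-segment is *a.
Position 5: Ulkaie has k, Orpana has g. Orpana preserves g here (none of its changes turn any other segment into g), so the proto-segment is *g.
Verify the candidate proto-form against each daughter:
Ulkaie: start from *pufagar.
  rule 1: no change — pufagar
  rule 2 (vowel merger): pufagar → pufeger
  rule 3 (unconditioned shift): pufeger → pufeker
  ⇒ Ulkaie pufeker
Orpana: *pufagar > puhagar > fuhagar  (by unconditioned shift, unconditioned shift)
*pufagar is the unique common source.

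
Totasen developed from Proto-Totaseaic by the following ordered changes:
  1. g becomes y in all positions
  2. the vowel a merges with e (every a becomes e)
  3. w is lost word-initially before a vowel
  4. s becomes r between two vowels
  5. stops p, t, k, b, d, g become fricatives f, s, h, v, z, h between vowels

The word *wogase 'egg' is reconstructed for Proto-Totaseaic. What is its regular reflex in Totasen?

Totasen: start from *wogase.
  rule 1 (unconditioned shift): wogase → woyase
  rule 2 (vowel merger): woyase → woyese
  rule 3 (glide loss): woyese → oyese
  rule 4 (rhotacism): oyese → oyere
  rule 5: no change — oyere
  ⇒ Totasen oyere

oyere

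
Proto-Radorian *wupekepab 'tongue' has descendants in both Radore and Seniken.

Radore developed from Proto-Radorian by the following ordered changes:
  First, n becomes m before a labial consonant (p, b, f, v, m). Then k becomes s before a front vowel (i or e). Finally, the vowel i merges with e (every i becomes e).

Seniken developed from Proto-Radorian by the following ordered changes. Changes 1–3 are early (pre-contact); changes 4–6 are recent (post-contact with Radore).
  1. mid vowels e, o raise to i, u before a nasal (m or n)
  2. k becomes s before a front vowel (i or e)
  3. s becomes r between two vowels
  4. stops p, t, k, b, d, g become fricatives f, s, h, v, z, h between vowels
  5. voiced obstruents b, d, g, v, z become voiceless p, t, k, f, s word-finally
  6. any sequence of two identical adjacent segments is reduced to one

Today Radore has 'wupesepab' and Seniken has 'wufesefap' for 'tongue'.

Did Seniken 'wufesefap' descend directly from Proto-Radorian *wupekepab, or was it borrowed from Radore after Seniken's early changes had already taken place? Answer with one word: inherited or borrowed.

If inherited, *wupekepab would pass through all of Seniken's changes:
Seniken: start from *wupekepab.
  rule 1: no change — wupekepab
  rule 2 (palatalisation): wupekepab → wupesepab
  rule 3 (rhotacism): wupesepab → wuperepab
  rule 4 (intervocalic lenition): wuperepab → wuferefab
  rule 5 (final devoicing): wuferefab → wuferefap
  rule 6: no change — wuferefap
  ⇒ Seniken wuferefap
If borrowed from Radore 'wupesepab' after the early changes, it would undergo only the recent ones:
  rule 4 (intervocalic lenition): wupesepab → wufesefab
  rule 5 (final devoicing): wufesefab → wufesefap
  rule 6 (degemination): no change (wufesefap)
  ⇒ as a loan: wufesefap
Seniken 'wufesefap' matches the loan outcome 'wufesefap', not the inherited 'wuferefap' — it skipped the early Seniken changes, so it was borrowed from Radore.

borrowed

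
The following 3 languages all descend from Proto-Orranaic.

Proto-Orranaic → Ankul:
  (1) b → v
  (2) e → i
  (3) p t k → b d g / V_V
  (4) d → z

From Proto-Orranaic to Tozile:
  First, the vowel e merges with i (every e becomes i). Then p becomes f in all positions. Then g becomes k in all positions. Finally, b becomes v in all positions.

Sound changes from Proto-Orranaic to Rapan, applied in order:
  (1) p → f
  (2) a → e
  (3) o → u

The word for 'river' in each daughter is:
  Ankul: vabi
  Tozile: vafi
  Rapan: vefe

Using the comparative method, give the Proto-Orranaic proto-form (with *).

Position 4: Ankul has i, Tozile has i, Rapan has e. Taking the neighbouring segments as reconstructed: Ankul i could go back to *e or *i; Tozile i could go back to *e or *i; Rapan e could go back to *a or *e — the one source consistent with every daughter is *e.
Position 2: Ankul has a, Tozile has a, Rapan has e. Ankul preserves a here (none of its changes turn any other segment into a), so the proto-segment is *a.
Position 3: Ankul has b, Tozile has f, Rapan has f. In Ankul, b can only continue *p, so the proto-segment is *p.
Continuing position by position gives *vape; check it forward:
Ankul: *vape > vapi > vabi  (by vowel merger, intervocalic voicing)
Tozile: *vape > vapi > vafi  (by vowel merger, unconditioned shift)
Rapan: *vape
  vape → vafe   [unconditioned shift]
  vafe → vefe   [vowel merger]
  vefe (rule 3 does not apply)
  giving Rapan vefe.
Only *vape yields all of Ankul vabi, Tozile vafi, Rapan vefe.

*vape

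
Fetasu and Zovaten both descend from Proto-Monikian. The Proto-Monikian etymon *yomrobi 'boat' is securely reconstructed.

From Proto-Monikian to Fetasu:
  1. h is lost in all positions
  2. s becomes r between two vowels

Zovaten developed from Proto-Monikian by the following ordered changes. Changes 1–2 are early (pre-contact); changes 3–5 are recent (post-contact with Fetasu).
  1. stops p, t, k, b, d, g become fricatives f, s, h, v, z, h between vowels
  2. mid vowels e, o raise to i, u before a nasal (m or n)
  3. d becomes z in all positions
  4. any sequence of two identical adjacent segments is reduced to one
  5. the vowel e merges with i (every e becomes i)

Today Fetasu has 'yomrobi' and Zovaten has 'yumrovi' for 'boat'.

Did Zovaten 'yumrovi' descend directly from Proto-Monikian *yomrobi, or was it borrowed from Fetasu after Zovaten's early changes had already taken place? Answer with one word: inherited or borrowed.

inherited

If inherited, *yomrobi would pass through all of Zovaten's changes:
Zovaten: start from *yomrobi.
  rule 1 (intervocalic lenition): yomrobi → yomrovi
  rule 2 (pre-nasal raising): yomrovi → yumrovi
  rule 3: no change — yumrovi
  rule 4: no change — yumrovi
  rule 5: no change — yumrovi
  ⇒ Zovaten yumrovi
If borrowed from Fetasu 'yomrobi' after the early changes, it would undergo only the recent ones:
  rule 3 (unconditioned shift): no change (yomrobi)
  rule 4 (degemination): no change (yomrobi)
  rule 5 (vowel merger): no change (yomrobi)
  ⇒ as a loan: yomrobi
Zovaten 'yumrovi' matches the inherited outcome exactly, so it is an inherited cognate, not a loan.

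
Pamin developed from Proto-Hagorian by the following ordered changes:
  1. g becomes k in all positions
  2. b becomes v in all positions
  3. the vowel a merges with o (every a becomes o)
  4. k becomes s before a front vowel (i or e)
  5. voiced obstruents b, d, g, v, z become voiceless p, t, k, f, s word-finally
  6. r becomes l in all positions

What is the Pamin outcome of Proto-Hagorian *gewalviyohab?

sewolviyohof

Pamin: start from *gewalviyohab.
  rule 1 (unconditioned shift): gewalviyohab → kewalviyohab
  rule 2 (unconditioned shift): kewalviyohab → kewalviyohav
  rule 3 (vowel merger): kewalviyohav → kewolviyohov
  rule 4 (palatalisation): kewolviyohov → sewolviyohov
  rule 5 (final devoicing): sewolviyohov → sewolviyohof
  rule 6: no change — sewolviyohof
  ⇒ Pamin sewolviyohof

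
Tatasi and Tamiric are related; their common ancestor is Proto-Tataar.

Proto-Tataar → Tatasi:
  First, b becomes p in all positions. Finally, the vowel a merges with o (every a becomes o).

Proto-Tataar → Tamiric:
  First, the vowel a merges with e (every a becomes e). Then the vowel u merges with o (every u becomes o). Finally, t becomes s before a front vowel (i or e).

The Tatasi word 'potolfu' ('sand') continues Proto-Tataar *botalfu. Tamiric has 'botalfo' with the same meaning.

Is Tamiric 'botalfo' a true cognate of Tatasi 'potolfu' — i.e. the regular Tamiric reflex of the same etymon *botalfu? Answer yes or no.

Derive the expected Tamiric reflex of *botalfu:
Tamiric: start from *botalfu.
  rule 1 (vowel merger): botalfu → botelfu
  rule 2 (vowel merger): botelfu → botelfo
  rule 3 (palatalisation): botelfo → boselfo
  ⇒ Tamiric boselfo
The regular Tamiric reflex would be 'boselfo', but the attested form is 'botalfo'. The correspondence is irregular, so they are not cognates (the Tamiric form has a different source).

no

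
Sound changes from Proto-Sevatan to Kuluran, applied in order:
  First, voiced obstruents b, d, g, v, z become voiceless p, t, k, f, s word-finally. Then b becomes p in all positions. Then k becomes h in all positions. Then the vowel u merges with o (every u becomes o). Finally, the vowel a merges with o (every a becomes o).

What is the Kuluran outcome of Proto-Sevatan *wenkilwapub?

Kuluran: start from *wenkilwapub.
  rule 1 (final devoicing): wenkilwapub → wenkilwapup
  rule 2: no change — wenkilwapup
  rule 3 (unconditioned shift): wenkilwapup → wenhilwapup
  rule 4 (vowel merger): wenhilwapup → wenhilwapop
  rule 5 (vowel merger): wenhilwapop → wenhilwopop
  ⇒ Kuluran wenhilwopop

wenhilwopop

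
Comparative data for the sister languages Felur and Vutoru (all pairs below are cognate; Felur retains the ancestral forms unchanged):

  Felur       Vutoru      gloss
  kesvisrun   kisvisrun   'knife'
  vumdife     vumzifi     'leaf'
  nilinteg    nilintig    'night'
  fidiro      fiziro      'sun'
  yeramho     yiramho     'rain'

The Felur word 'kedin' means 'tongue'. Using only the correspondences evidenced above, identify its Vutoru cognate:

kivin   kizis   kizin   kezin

kesvisrun ~ kisvisrun, nilinteg ~ nilintig — Felur e corresponds to Vutoru i after a consonant, before a consonant other than r, m, n, p, b, f, v.
fidiro ~ fiziro — Felur d corresponds to Vutoru z between vowels (before a front vowel).
Applying these to Felur 'kedin':
  kedin → kidin   (e→i after a consonant, before a consonant other than r, m, n, p, b, f, v)
  kidin → kizin   (d→z between vowels (before a front vowel))
So the Vutoru cognate is 'kizin'.

kizin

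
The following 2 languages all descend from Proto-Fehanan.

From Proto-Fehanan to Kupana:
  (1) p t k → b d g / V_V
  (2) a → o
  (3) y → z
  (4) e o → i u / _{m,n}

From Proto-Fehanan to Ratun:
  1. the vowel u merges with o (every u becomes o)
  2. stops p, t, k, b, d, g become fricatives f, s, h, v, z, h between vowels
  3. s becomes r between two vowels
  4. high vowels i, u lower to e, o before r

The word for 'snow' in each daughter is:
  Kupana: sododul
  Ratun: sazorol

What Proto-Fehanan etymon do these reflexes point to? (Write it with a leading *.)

*sadotul

Position 6: Kupana has u, Ratun has o. Taking the neighbouring segments as reconstructed: Kupana u can only go back to *u; Ratun o could go back to *o or *u — the one source consistent with every daughter is *u.
Position 5: Kupana has d, Ratun has r. Taking the neighbouring segments as reconstructed: Kupana d could go back to *t or *d; Ratun r could go back to *t or *s or *r — the one source consistent with every daughter is *t.
Verify the candidate proto-form against each daughter:
Kupana: *sadotul
  sadotul → sadodul   [intervocalic voicing]
  sadodul → sododul   [vowel merger]
  sododul (rule 3 does not apply)
  sododul (rule 4 does not apply)
  giving Kupana sododul.
Ratun: *sadotul
  sadotul → sadotol   [vowel merger]
  sadotol → sazosol   [intervocalic lenition]
  sazosol → sazorol   [rhotacism]
  sazorol (rule 4 does not apply)
  giving Ratun sazorol.
Only *sadotul yields all of Kupana sododul, Ratun sazorol.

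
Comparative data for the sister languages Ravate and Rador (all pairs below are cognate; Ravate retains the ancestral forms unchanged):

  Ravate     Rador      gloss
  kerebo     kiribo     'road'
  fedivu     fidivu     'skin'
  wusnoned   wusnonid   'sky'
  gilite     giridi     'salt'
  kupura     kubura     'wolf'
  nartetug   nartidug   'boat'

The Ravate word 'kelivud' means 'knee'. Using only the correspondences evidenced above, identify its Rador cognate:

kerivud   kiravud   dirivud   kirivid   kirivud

fedivu ~ fidivu, wusnoned ~ wusnonid — Ravate e corresponds to Rador i after a consonant, before a consonant other than r, m, n, p, b, f, v.
gilite ~ giridi — Ravate l corresponds to Rador r between vowels (before a front vowel).
Applying these to Ravate 'kelivud':
  kelivud → kilivud   (e→i after a consonant, before a consonant other than r, m, n, p, b, f, v)
  kilivud → kirivud   (l→r between vowels (before a front vowel))
So the Rador cognate is 'kirivud'.

kirivud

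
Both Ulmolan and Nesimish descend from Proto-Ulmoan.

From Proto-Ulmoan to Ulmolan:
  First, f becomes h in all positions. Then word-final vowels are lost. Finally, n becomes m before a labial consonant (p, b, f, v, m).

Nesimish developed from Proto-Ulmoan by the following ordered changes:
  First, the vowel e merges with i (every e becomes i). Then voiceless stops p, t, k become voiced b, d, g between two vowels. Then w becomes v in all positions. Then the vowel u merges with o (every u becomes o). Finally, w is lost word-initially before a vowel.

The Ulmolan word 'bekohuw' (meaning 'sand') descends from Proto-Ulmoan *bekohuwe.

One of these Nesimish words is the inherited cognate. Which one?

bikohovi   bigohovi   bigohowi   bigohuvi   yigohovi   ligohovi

Nesimish: *bekohuwe
  bekohuwe → bikohuwi   [vowel merger]
  bikohuwi → bigohuwi   [intervocalic voicing]
  bigohuwi → bigohuvi   [unconditioned shift]
  bigohuvi → bigohovi   [vowel merger]
  bigohovi (rule 5 does not apply)
  giving Nesimish bigohovi.
Among the options, 'bigohovi' alone shows every Nesimish change applied in order.

bigohovi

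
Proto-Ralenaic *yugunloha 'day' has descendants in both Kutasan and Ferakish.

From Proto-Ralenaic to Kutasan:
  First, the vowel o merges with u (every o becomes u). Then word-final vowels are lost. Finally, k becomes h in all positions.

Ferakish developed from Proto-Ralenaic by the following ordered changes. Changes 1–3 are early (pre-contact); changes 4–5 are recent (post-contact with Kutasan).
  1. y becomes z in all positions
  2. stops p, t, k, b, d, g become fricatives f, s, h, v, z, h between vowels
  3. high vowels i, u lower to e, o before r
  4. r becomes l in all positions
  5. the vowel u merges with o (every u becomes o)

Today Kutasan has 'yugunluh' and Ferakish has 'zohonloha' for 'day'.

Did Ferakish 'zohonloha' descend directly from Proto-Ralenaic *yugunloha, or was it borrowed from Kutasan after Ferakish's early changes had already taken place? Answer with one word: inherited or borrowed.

If inherited, *yugunloha would pass through all of Ferakish's changes:
Ferakish: *yugunloha
  yugunloha → zugunloha   [unconditioned shift]
  zugunloha → zuhunloha   [intervocalic lenition]
  zuhunloha (rule 3 does not apply)
  zuhunloha (rule 4 does not apply)
  zuhunloha → zohonloha   [vowel merger]
  giving Ferakish zohonloha.
If borrowed from Kutasan 'yugunluh' after the early changes, it would undergo only the recent ones:
  rule 4 (unconditioned shift): no change (yugunluh)
  rule 5 (vowel merger): yugunluh → yogonloh
  ⇒ as a loan: yogonloh
Ferakish 'zohonloha' matches the inherited outcome exactly, so it is an inherited cognate, not a loan.

inherited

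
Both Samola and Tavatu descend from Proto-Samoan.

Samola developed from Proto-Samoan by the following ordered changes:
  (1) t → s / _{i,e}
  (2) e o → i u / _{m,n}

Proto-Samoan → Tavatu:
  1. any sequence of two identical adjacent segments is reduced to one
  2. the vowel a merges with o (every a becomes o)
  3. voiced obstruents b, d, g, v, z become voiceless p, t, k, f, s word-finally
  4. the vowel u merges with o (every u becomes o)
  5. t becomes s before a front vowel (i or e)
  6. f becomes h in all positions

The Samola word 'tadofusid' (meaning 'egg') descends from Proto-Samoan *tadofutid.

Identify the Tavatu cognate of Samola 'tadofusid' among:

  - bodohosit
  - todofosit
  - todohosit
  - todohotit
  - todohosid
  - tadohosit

Tavatu: start from *tadofutid.
  rule 1: no change — tadofutid
  rule 2 (vowel merger): tadofutid → todofutid
  rule 3 (final devoicing): todofutid → todofutit
  rule 4 (vowel merger): todofutit → todofotit
  rule 5 (palatalisation): todofotit → todofosit
  rule 6 (unconditioned shift): todofosit → todohosit
  ⇒ Tavatu todohosit

todohosit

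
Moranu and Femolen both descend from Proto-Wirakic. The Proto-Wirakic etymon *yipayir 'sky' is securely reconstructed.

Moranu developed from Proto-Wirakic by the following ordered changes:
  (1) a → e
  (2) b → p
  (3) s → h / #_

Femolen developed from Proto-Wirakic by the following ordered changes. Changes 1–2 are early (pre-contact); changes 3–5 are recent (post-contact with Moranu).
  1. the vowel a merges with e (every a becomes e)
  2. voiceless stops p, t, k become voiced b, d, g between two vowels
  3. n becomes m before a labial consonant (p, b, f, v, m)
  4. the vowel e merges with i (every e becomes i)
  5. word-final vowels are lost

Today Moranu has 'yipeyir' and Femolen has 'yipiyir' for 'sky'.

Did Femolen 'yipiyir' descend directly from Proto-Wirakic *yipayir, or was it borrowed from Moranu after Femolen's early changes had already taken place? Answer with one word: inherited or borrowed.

borrowed

If inherited, *yipayir would pass through all of Femolen's changes:
Femolen: start from *yipayir.
  rule 1 (vowel merger): yipayir → yipeyir
  rule 2 (intervocalic voicing): yipeyir → yibeyir
  rule 3: no change — yibeyir
  rule 4 (vowel merger): yibeyir → yibiyir
  rule 5: no change — yibiyir
  ⇒ Femolen yibiyir
If borrowed from Moranu 'yipeyir' after the early changes, it would undergo only the recent ones:
  rule 3 (nasal place assimilation): no change (yipeyir)
  rule 4 (vowel merger): yipeyir → yipiyir
  rule 5 (apocope): no change (yipiyir)
  ⇒ as a loan: yipiyir
Femolen 'yipiyir' matches the loan outcome 'yipiyir', not the inherited 'yibiyir' — it skipped the early Femolen changes, so it was borrowed from Moranu.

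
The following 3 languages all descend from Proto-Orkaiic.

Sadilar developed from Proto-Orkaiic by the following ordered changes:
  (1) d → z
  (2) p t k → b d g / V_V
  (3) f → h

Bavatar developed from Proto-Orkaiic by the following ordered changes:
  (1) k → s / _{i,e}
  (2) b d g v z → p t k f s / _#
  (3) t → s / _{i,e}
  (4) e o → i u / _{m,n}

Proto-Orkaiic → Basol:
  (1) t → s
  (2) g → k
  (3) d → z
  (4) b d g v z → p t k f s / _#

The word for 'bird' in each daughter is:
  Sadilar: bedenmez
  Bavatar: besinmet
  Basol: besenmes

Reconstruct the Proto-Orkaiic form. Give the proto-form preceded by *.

Position 8: Sadilar has z, Bavatar has t, Basol has s. Taking the neighbouring segments as reconstructed: Sadilar z could go back to *d or *z; Bavatar t could go back to *t or *d; Basol s could go back to *t or *d or *s or *z — the one source consistent with every daughter is *d.
Position 4: Sadilar has e, Bavatar has i, Basol has e. Sadilar preserves e here (none of its changes turn any other segment into e), so the proto-segment is *e.
Continuing position by position gives *betenmed; check it forward:
Sadilar: *betenmed > betenmez > bedenmez  (by unconditioned shift, intervocalic voicing)
Bavatar: start from *betenmed.
  rule 1: no change — betenmed
  rule 2 (final devoicing): betenmed → betenmet
  rule 3 (palatalisation): betenmet → besenmet
  rule 4 (pre-nasal raising): besenmet → besinmet
  ⇒ Bavatar besinmet
Basol: *betenmed
  betenmed → besenmed   [unconditioned shift]
  besenmed (rule 2 does not apply)
  besenmed → besenmez   [unconditioned shift]
  besenmez → besenmes   [final devoicing]
  giving Basol besenmes.
*betenmed is the unique common source.

*betenmed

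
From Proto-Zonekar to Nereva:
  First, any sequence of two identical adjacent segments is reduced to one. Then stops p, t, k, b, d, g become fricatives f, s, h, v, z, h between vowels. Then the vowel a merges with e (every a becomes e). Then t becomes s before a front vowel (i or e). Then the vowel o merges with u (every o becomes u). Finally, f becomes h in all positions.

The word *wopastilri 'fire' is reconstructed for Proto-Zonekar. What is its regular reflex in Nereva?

Nereva: *wopastilri
  wopastilri (rule 1 does not apply)
  wopastilri → wofastilri   [intervocalic lenition]
  wofastilri → wofestilri   [vowel merger]
  wofestilri → wofessilri   [palatalisation]
  wofessilri → wufessilri   [vowel merger]
  wufessilri → wuhessilri   [unconditioned shift]
  giving Nereva wuhessilri.

wuhessilri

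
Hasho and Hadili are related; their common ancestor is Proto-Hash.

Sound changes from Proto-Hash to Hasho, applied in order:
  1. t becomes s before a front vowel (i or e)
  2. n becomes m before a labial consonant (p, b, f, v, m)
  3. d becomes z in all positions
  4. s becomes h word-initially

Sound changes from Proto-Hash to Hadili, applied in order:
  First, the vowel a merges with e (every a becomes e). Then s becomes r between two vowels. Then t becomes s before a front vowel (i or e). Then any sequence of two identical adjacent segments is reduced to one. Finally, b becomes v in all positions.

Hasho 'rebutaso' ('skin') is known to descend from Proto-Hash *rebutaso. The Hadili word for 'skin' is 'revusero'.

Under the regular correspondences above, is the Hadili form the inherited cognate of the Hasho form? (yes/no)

yes

Derive the expected Hadili reflex of *rebutaso:
Hadili: *rebutaso
  rebutaso → rebuteso   [vowel merger]
  rebuteso → rebutero   [rhotacism]
  rebutero → rebusero   [palatalisation]
  rebusero (rule 4 does not apply)
  rebusero → revusero   [unconditioned shift]
  giving Hadili revusero.
Hadili 'revusero' matches the regular reflex exactly, so the pair is cognate.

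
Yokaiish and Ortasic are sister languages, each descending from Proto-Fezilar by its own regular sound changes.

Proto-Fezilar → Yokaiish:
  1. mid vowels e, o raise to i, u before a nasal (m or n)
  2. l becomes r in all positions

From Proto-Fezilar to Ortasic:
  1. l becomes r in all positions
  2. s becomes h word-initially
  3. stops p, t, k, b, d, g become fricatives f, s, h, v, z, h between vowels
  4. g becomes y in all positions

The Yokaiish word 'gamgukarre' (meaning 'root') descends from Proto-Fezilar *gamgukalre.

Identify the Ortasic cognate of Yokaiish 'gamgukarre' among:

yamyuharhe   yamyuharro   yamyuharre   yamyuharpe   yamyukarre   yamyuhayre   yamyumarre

yamyuharre

Ortasic: *gamgukalre
  gamgukalre → gamgukarre   [unconditioned shift]
  gamgukarre (rule 2 does not apply)
  gamgukarre → gamguharre   [intervocalic lenition]
  gamguharre → yamyuharre   [unconditioned shift]
  giving Ortasic yamyuharre.
Among the options, 'yamyuharre' alone shows every Ortasic change applied in order.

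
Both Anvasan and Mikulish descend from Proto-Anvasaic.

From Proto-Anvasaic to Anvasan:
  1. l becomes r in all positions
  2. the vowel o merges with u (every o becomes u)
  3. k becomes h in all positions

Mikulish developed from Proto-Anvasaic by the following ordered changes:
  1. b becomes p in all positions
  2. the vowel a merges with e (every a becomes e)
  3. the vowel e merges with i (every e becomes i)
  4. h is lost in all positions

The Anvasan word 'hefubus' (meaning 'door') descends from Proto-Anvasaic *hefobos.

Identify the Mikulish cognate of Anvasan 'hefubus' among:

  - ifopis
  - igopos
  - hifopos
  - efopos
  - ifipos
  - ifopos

Mikulish: *hefobos
  hefobos → hefopos   [unconditioned shift]
  hefopos (rule 2 does not apply)
  hefopos → hifopos   [vowel merger]
  hifopos → ifopos   [h-loss]
  giving Mikulish ifopos.

ifopos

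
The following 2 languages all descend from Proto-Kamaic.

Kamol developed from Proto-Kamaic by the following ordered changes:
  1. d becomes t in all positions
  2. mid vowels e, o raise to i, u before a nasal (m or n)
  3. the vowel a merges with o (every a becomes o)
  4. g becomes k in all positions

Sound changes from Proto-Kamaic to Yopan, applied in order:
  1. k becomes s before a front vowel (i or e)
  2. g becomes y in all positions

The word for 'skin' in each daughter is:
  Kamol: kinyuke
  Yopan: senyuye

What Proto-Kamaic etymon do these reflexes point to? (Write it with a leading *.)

*kenyuge

Position 1: Kamol has k, Yopan has s. Taking the neighbouring segments as reconstructed: Kamol k could go back to *k or *g; Yopan s could go back to *k or *s — the one source consistent with every daughter is *k.
Position 2: Kamol has i, Yopan has e. Yopan preserves e here (none of its changes turn any other segment into e), so the proto-segment is *e.
Continuing position by position gives *kenyuge; check it forward:
Kamol: *kenyuge > kinyuge > kinyuke  (by pre-nasal raising, unconditioned shift)
Yopan: *kenyuge
  kenyuge → senyuge   [palatalisation]
  senyuge → senyuye   [unconditioned shift]
  giving Yopan senyuye.
Only *kenyuge yields all of Kamol kinyuke, Yopan senyuye.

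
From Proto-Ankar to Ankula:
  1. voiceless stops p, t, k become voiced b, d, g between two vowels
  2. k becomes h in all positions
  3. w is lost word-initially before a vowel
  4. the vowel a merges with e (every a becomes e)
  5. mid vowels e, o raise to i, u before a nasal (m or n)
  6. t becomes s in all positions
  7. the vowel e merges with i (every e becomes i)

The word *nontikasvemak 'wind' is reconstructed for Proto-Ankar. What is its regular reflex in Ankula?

nunsigisvimih

Ankula: *nontikasvemak
  nontikasvemak → nontigasvemak   [intervocalic voicing]
  nontigasvemak → nontigasvemah   [unconditioned shift]
  nontigasvemah (rule 3 does not apply)
  nontigasvemah → nontigesvemeh   [vowel merger]
  nontigesvemeh → nuntigesvimeh   [pre-nasal raising]
  nuntigesvimeh → nunsigesvimeh   [unconditioned shift]
  nunsigesvimeh → nunsigisvimih   [vowel merger]
  giving Ankula nunsigisvimih.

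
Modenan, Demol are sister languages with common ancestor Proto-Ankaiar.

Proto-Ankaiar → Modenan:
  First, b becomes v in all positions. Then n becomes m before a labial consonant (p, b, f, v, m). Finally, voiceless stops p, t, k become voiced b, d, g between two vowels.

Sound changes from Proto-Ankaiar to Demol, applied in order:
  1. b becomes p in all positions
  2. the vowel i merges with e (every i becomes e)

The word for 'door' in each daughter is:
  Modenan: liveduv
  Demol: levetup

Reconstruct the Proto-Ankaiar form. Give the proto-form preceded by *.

Position 7: Modenan has v, Demol has p. Taking the neighbouring segments as reconstructed: Modenan v could go back to *b or *v; Demol p could go back to *p or *b — the one source consistent with every daughter is *b.
Position 2: Modenan has i, Demol has e. Modenan preserves i here (none of its changes turn any other segment into i), so the proto-segment is *i.
Position 5: Modenan has d, Demol has t. Demol preserves t here (none of its changes turn any other segment into t), so the proto-segment is *t.
This points to *livetub. Verify forward in each daughter:
Modenan: *livetub
  livetub → livetuv   [unconditioned shift]
  livetuv (rule 2 does not apply)
  livetuv → liveduv   [intervocalic voicing]
  giving Modenan liveduv.
Demol: start from *livetub.
  rule 1 (unconditioned shift): livetub → livetup
  rule 2 (vowel merger): livetup → levetup
  ⇒ Demol levetup
No other proto-form is consistent with every reflex, so the reconstruction is *livetub.

*livetub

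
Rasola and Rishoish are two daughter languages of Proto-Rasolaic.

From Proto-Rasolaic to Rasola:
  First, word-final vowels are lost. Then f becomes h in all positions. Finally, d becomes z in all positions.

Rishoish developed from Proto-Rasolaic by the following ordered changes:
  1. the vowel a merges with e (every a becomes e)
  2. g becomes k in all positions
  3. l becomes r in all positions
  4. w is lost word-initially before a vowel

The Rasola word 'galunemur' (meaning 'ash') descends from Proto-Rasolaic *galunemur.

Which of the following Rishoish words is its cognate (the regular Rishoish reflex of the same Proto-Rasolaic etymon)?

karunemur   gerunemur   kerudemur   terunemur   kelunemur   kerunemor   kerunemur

Rishoish: *galunemur > gelunemur > kelunemur > kerunemur  (by vowel merger, unconditioned shift, unconditioned shift)

kerunemur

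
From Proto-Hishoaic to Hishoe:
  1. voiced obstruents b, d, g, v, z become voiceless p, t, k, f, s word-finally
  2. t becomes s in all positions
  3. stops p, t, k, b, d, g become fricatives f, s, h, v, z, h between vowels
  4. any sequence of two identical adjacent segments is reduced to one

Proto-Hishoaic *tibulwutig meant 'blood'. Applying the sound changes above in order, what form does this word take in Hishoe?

Hishoe: *tibulwutig
  tibulwutig → tibulwutik   [final devoicing]
  tibulwutik → sibulwusik   [unconditioned shift]
  sibulwusik → sivulwusik   [intervocalic lenition]
  sivulwusik (rule 4 does not apply)
  giving Hishoe sivulwusik.

sivulwusik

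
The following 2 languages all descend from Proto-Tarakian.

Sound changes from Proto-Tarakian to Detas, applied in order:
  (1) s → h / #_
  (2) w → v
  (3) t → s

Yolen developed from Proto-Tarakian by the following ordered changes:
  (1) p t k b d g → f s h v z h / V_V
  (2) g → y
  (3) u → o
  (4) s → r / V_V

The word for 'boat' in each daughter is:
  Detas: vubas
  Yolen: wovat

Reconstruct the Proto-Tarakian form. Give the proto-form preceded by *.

*wubat

Position 2: Detas has u, Yolen has o. Detas preserves u here (none of its changes turn any other segment into u), so the proto-segment is *u.
Position 5: Detas has s, Yolen has t. Yolen preserves t here (none of its changes turn any other segment into t), so the proto-segment is *t.
Position 1: Detas has v, Yolen has w. Yolen preserves w here (none of its changes turn any other segment into w), so the proto-segment is *w.
This points to *wubat. Verify forward in each daughter:
Detas: *wubat > vubat > vubas  (by unconditioned shift, unconditioned shift)
Yolen: start from *wubat.
  rule 1 (intervocalic lenition): wubat → wuvat
  rule 2: no change — wuvat
  rule 3 (vowel merger): wuvat → wovat
  rule 4: no change — wovat
  ⇒ Yolen wovat
No other proto-form is consistent with every reflex, so the reconstruction is *wubat.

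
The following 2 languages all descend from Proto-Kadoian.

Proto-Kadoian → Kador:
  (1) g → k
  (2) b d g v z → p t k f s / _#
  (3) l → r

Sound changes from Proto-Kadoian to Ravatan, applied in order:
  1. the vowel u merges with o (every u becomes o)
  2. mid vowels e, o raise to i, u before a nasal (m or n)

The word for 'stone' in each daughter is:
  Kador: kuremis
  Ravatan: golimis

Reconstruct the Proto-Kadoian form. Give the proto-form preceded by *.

Position 2: Kador has u, Ravatan has o. Kador preserves u here (none of its changes turn any other segment into u), so the proto-segment is *u.
Position 3: Kador has r, Ravatan has l. Ravatan preserves l here (none of its changes turn any other segment into l), so the proto-segment is *l.
Position 4: Kador has e, Ravatan has i. Kador preserves e here (none of its changes turn any other segment into e), so the proto-segment is *e.
Continuing position by position gives *gulemis; check it forward:
Kador: start from *gulemis.
  rule 1 (unconditioned shift): gulemis → kulemis
  rule 2: no change — kulemis
  rule 3 (unconditioned shift): kulemis → kuremis
  ⇒ Kador kuremis
Ravatan: *gulemis
  gulemis → golemis   [vowel merger]
  golemis → golimis   [pre-nasal raising]
  giving Ravatan golimis.
Only *gulemis yields all of Kador kuremis, Ravatan golimis.

*gulemis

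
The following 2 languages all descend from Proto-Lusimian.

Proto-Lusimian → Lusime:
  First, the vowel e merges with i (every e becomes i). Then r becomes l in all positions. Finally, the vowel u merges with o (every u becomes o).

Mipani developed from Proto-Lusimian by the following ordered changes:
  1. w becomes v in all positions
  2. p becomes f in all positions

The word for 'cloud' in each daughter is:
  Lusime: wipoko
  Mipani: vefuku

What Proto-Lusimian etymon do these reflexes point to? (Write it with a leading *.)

*wepuku

Position 6: Lusime has o, Mipani has u. Mipani preserves u here (none of its changes turn any other segment into u), so the proto-segment is *u.
Position 1: Lusime has w, Mipani has v. Lusime preserves w here (none of its changes turn any other segment into w), so the proto-segment is *w.
Position 4: Lusime has o, Mipani has u. Mipani preserves u here (none of its changes turn any other segment into u), so the proto-segment is *u.
Verify the candidate proto-form against each daughter:
Lusime: start from *wepuku.
  rule 1 (vowel merger): wepuku → wipuku
  rule 2: no change — wipuku
  rule 3 (vowel merger): wipuku → wipoko
  ⇒ Lusime wipoko
Mipani: *wepuku > vepuku > vefuku  (by unconditioned shift, unconditioned shift)
No other proto-form is consistent with every reflex, so the reconstruction is *wepuku.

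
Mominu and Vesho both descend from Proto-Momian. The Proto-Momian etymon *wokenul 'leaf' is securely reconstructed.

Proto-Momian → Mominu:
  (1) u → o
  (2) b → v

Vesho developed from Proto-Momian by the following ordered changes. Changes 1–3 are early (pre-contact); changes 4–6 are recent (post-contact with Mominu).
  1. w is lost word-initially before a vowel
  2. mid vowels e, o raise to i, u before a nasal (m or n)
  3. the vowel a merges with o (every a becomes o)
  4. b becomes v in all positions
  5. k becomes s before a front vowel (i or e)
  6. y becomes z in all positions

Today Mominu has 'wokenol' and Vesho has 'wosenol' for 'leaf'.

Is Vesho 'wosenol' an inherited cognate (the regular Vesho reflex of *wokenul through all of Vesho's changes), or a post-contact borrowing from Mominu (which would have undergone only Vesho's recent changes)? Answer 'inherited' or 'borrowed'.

borrowed

If inherited, *wokenul would pass through all of Vesho's changes:
Vesho: *wokenul > okenul > okinul > osinul  (by glide loss, pre-nasal raising, palatalisation)
If borrowed from Mominu 'wokenol' after the early changes, it would undergo only the recent ones:
  rule 4 (unconditioned shift): no change (wokenol)
  rule 5 (palatalisation): wokenol → wosenol
  rule 6 (unconditioned shift): no change (wosenol)
  ⇒ as a loan: wosenol
Vesho 'wosenol' matches the loan outcome 'wosenol', not the inherited 'osinul' — it skipped the early Vesho changes, so it was borrowed from Mominu.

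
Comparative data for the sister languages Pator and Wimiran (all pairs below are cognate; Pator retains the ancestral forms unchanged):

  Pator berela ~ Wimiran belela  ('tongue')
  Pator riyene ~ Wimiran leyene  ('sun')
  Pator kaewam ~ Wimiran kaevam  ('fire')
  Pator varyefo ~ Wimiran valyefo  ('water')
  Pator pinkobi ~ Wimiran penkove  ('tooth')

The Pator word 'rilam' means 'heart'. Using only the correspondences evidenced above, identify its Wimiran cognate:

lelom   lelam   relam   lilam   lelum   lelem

lelam

riyene ~ leyene — Pator r corresponds to Wimiran l word-initially before a front vowel.
riyene ~ leyene — Pator i corresponds to Wimiran e after a consonant, before a consonant other than r, m, n, p, b, f, v.
Applying these to Pator 'rilam':
  rilam → lilam   (r→l word-initially before a front vowel)
  lilam → lelam   (i→e after a consonant, before a consonant other than r, m, n, p, b, f, v)
So the Wimiran cognate is 'lelam'.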